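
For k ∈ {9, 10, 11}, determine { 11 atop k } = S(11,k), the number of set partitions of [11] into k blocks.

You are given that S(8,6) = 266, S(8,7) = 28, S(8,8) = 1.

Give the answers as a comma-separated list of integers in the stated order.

r9: T_9,7=7×28+266=462; T_9,8=8×1+28=36; T_9,9=9×0+1=1
r10: T_10,8=8×36+462=750; T_10,9=9×1+36=45; T_10,10=10×0+1=1
r11: T_11,9=9×45+750=1155; T_11,10=10×1+45=55; T_11,11=11×0+1=1
Read S(11,9) = 1155, S(11,10) = 55, S(11,11) = 1.

1155, 55, 1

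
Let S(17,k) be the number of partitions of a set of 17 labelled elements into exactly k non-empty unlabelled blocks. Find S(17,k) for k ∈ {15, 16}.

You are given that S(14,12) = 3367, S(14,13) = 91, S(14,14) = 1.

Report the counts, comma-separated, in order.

row 15: T[15][13]=13·91+3367=4550  T[15][14]=14·1+91=105  T[15][15]=15·0+1=1
row 16: T[16][14]=14·105+4550=6020  T[16][15]=15·1+105=120  T[16][16]=16·0+1=1
row 17: T[17][15]=15·120+6020=7820  T[17][16]=16·1+120=136
Read S(17,15) = 7820, S(17,16) = 136.

7820, 136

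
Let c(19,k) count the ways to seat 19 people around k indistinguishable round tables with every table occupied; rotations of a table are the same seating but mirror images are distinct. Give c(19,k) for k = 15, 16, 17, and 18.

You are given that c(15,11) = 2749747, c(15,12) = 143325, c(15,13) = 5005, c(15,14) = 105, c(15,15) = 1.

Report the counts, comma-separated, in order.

22323822, 662796, 13566, 171

r16: T_16,12=15×143325+2749747=4899622; T_16,13=15×5005+143325=218400; T_16,14=15×105+5005=6580; T_16,15=15×1+105=120; T_16,16=15×0+1=1
r17: T_17,13=16×218400+4899622=8394022; T_17,14=16×6580+218400=323680; T_17,15=16×120+6580=8500; T_17,16=16×1+120=136; T_17,17=16×0+1=1
r18: T_18,14=17×323680+8394022=13896582; T_18,15=17×8500+323680=468180; T_18,16=17×136+8500=10812; T_18,17=17×1+136=153; T_18,18=17×0+1=1
r19: T_19,15=18×468180+13896582=22323822; T_19,16=18×10812+468180=662796; T_19,17=18×153+10812=13566; T_19,18=18×1+153=171
Read c(19,15) = 22323822, c(19,16) = 662796, c(19,17) = 13566, c(19,18) = 171.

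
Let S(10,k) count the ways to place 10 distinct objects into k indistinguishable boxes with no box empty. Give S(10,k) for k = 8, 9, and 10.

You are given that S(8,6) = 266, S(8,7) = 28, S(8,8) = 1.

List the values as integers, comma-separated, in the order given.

r9: T_9,7=7×28+266=462; T_9,8=8×1+28=36; T_9,9=9×0+1=1
r10: T_10,8=8×36+462=750; T_10,9=9×1+36=45; T_10,10=10×0+1=1
Read S(10,8) = 750, S(10,9) = 45, S(10,10) = 1.

750, 45, 1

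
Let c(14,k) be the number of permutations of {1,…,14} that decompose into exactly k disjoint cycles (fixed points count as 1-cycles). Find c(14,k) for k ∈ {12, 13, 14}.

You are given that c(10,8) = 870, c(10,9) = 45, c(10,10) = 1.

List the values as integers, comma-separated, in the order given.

r11: T_11,9=10×45+870=1320; T_11,10=10×1+45=55; T_11,11=10×0+1=1
r12: T_12,10=11×55+1320=1925; T_12,11=11×1+55=66; T_12,12=11×0+1=1
r13: T_13,11=12×66+1925=2717; T_13,12=12×1+66=78; T_13,13=12×0+1=1
r14: T_14,12=13×78+2717=3731; T_14,13=13×1+78=91; T_14,14=13×0+1=1
Read c(14,12) = 3731, c(14,13) = 91, c(14,14) = 1.

3731, 91, 1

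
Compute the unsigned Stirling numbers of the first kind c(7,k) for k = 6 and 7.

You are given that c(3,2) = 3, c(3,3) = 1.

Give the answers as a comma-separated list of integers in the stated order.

@4  (4,3):1·3+3→6, (4,4):0·3+1→1
@5  (5,4):1·4+6→10, (5,5):0·4+1→1
@6  (6,5):1·5+10→15, (6,6):0·5+1→1
@7  (7,6):1·6+15→21, (7,7):0·6+1→1
Read c(7,6) = 21, c(7,7) = 1.

21, 1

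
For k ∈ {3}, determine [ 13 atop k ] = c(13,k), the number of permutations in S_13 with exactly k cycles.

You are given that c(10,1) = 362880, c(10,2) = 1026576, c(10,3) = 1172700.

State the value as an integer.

i=11: T(11,1)=0+10·362880=3628800 | T(11,2)=362880+10·1026576=10628640 | T(11,3)=1026576+10·1172700=12753576
i=12: T(12,2)=3628800+11·10628640=120543840 | T(12,3)=10628640+11·12753576=150917976
i=13: T(13,3)=120543840+12·150917976=1931559552
Read c(13,3) = 1931559552.

1931559552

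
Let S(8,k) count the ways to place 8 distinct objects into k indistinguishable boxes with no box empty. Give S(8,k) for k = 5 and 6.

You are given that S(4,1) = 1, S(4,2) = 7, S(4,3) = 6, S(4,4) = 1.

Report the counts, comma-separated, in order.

1050, 266

r5: T_5,2=2×7+1=15; T_5,3=3×6+7=25; T_5,4=4×1+6=10; T_5,5=5×0+1=1
r6: T_6,3=3×25+15=90; T_6,4=4×10+25=65; T_6,5=5×1+10=15; T_6,6=6×0+1=1
r7: T_7,4=4×65+90=350; T_7,5=5×15+65=140; T_7,6=6×1+15=21
r8: T_8,5=5×140+350=1050; T_8,6=6×21+140=266
Read S(8,5) = 1050, S(8,6) = 266.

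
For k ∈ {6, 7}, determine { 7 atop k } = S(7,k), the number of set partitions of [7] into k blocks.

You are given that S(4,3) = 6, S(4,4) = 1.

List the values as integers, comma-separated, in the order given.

21, 1

@5  (5,4):1·4+6→10, (5,5):0·5+1→1
@6  (6,5):1·5+10→15, (6,6):0·6+1→1
@7  (7,6):1·6+15→21, (7,7):0·7+1→1
Read S(7,6) = 21, S(7,7) = 1.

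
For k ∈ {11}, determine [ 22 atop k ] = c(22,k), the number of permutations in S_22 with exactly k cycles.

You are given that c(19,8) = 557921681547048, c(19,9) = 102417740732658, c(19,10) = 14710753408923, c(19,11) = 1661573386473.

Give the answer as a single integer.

37600535086859745

i=20: T(20,9)=557921681547048+19·102417740732658=2503858755467550 | T(20,10)=102417740732658+19·14710753408923=381922055502195 | T(20,11)=14710753408923+19·1661573386473=46280647751910
i=21: T(21,10)=2503858755467550+20·381922055502195=10142299865511450 | T(21,11)=381922055502195+20·46280647751910=1307535010540395
i=22: T(22,11)=10142299865511450+21·1307535010540395=37600535086859745
Read c(22,11) = 37600535086859745.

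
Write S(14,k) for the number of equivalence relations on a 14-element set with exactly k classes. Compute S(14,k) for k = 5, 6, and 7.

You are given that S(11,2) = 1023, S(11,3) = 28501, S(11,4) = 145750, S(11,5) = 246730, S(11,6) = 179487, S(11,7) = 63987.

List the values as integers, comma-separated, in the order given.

[12] T[12,3]:3*28501+1023=86526 · T[12,4]:4*145750+28501=611501 · T[12,5]:5*246730+145750=1379400 · T[12,6]:6*179487+246730=1323652 · T[12,7]:7*63987+179487=627396
[13] T[13,4]:4*611501+86526=2532530 · T[13,5]:5*1379400+611501=7508501 · T[13,6]:6*1323652+1379400=9321312 · T[13,7]:7*627396+1323652=5715424
[14] T[14,5]:5*7508501+2532530=40075035 · T[14,6]:6*9321312+7508501=63436373 · T[14,7]:7*5715424+9321312=49329280
Read S(14,5) = 40075035, S(14,6) = 63436373, S(14,7) = 49329280.

40075035, 63436373, 49329280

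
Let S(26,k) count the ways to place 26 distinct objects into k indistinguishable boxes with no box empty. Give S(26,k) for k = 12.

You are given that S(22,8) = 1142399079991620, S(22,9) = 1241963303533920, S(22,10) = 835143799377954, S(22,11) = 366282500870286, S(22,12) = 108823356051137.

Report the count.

5149507353856958820

r23: T_23,9=9×1241963303533920+1142399079991620=12320068811796900; T_23,10=10×835143799377954+1241963303533920=9593401297313460; T_23,11=11×366282500870286+835143799377954=4864251308951100; T_23,12=12×108823356051137+366282500870286=1672162773483930
r24: T_24,10=10×9593401297313460+12320068811796900=108254081784931500; T_24,11=11×4864251308951100+9593401297313460=63100165695775560; T_24,12=12×1672162773483930+4864251308951100=24930204590758260
r25: T_25,11=11×63100165695775560+108254081784931500=802355904438462660; T_25,12=12×24930204590758260+63100165695775560=362262620784874680
r26: T_26,12=12×362262620784874680+802355904438462660=5149507353856958820
Read S(26,12) = 5149507353856958820.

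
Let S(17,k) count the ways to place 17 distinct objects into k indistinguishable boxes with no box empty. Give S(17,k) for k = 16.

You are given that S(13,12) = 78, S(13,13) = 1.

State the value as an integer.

r14: T_14,13=13×1+78=91; T_14,14=14×0+1=1
r15: T_15,14=14×1+91=105; T_15,15=15×0+1=1
r16: T_16,15=15×1+105=120; T_16,16=16×0+1=1
r17: T_17,16=16×1+120=136
Read S(17,16) = 136.

136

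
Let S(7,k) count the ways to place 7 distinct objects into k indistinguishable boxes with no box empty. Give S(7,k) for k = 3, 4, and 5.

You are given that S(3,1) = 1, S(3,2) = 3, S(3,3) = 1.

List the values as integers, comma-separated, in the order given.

i=4: T(4,1)=0+1·1=1 | T(4,2)=1+2·3=7 | T(4,3)=3+3·1=6 | T(4,4)=1+4·0=1
i=5: T(5,1)=0+1·1=1 | T(5,2)=1+2·7=15 | T(5,3)=7+3·6=25 | T(5,4)=6+4·1=10 | T(5,5)=1+5·0=1
i=6: T(6,2)=1+2·15=31 | T(6,3)=15+3·25=90 | T(6,4)=25+4·10=65 | T(6,5)=10+5·1=15
i=7: T(7,3)=31+3·90=301 | T(7,4)=90+4·65=350 | T(7,5)=65+5·15=140
Read S(7,3) = 301, S(7,4) = 350, S(7,5) = 140.

301, 350, 140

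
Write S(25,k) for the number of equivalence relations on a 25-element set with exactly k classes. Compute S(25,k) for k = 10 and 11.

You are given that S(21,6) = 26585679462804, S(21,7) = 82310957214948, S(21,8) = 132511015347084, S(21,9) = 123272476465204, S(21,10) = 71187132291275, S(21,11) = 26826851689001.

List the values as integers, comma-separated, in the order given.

i=22: T(22,7)=26585679462804+7·82310957214948=602762379967440 | T(22,8)=82310957214948+8·132511015347084=1142399079991620 | T(22,9)=132511015347084+9·123272476465204=1241963303533920 | T(22,10)=123272476465204+10·71187132291275=835143799377954 | T(22,11)=71187132291275+11·26826851689001=366282500870286
i=23: T(23,8)=602762379967440+8·1142399079991620=9741955019900400 | T(23,9)=1142399079991620+9·1241963303533920=12320068811796900 | T(23,10)=1241963303533920+10·835143799377954=9593401297313460 | T(23,11)=835143799377954+11·366282500870286=4864251308951100
i=24: T(24,9)=9741955019900400+9·12320068811796900=120622574326072500 | T(24,10)=12320068811796900+10·9593401297313460=108254081784931500 | T(24,11)=9593401297313460+11·4864251308951100=63100165695775560
i=25: T(25,10)=120622574326072500+10·108254081784931500=1203163392175387500 | T(25,11)=108254081784931500+11·63100165695775560=802355904438462660
Read S(25,10) = 1203163392175387500, S(25,11) = 802355904438462660.

1203163392175387500, 802355904438462660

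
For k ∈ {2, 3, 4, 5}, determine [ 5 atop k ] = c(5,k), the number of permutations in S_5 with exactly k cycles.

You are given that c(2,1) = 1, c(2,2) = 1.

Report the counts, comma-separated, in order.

50, 35, 10, 1

r3: T_3,1=2×1+0=2; T_3,2=2×1+1=3; T_3,3=2×0+1=1
r4: T_4,1=3×2+0=6; T_4,2=3×3+2=11; T_4,3=3×1+3=6; T_4,4=3×0+1=1
r5: T_5,2=4×11+6=50; T_5,3=4×6+11=35; T_5,4=4×1+6=10; T_5,5=4×0+1=1
Read c(5,2) = 50, c(5,3) = 35, c(5,4) = 10, c(5,5) = 1.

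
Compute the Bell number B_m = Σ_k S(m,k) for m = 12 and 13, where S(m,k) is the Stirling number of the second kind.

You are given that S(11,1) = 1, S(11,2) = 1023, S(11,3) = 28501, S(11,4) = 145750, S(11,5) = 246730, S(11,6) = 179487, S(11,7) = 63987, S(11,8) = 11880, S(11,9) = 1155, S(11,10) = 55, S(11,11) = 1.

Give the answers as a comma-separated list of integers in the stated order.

4213597, 27644437

r12: T_12,1=1×1+0=1; T_12,2=2×1023+1=2047; T_12,3=3×28501+1023=86526; T_12,4=4×145750+28501=611501; T_12,5=5×246730+145750=1379400; T_12,6=6×179487+246730=1323652; T_12,7=7×63987+179487=627396; T_12,8=8×11880+63987=159027; T_12,9=9×1155+11880=22275; T_12,10=10×55+1155=1705; T_12,11=11×1+55=66; T_12,12=12×0+1=1
r13: T_13,1=1×1+0=1; T_13,2=2×2047+1=4095; T_13,3=3×86526+2047=261625; T_13,4=4×611501+86526=2532530; T_13,5=5×1379400+611501=7508501; T_13,6=6×1323652+1379400=9321312; T_13,7=7×627396+1323652=5715424; T_13,8=8×159027+627396=1899612; T_13,9=9×22275+159027=359502; T_13,10=10×1705+22275=39325; T_13,11=11×66+1705=2431; T_13,12=12×1+66=78; T_13,13=13×0+1=1
B_12 = ΣS(12,k) = 1+2047+86526+611501+1379400+1323652+627396+159027+22275+1705+66+1 = 4213597
B_13 = ΣS(13,k) = 1+4095+261625+2532530+7508501+9321312+5715424+1899612+359502+39325+2431+78+1 = 27644437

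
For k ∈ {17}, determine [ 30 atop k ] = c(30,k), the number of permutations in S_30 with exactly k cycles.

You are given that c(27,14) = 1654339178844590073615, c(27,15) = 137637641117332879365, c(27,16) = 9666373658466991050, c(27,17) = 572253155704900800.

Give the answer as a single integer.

48487623689430693038025

i=28: T(28,15)=1654339178844590073615+27·137637641117332879365=5370555489012577816470 | T(28,16)=137637641117332879365+27·9666373658466991050=398629729895941637715 | T(28,17)=9666373658466991050+27·572253155704900800=25117208862499312650
i=29: T(29,16)=5370555489012577816470+28·398629729895941637715=16532187926098943672490 | T(29,17)=398629729895941637715+28·25117208862499312650=1101911578045922391915
i=30: T(30,17)=16532187926098943672490+29·1101911578045922391915=48487623689430693038025
Read c(30,17) = 48487623689430693038025.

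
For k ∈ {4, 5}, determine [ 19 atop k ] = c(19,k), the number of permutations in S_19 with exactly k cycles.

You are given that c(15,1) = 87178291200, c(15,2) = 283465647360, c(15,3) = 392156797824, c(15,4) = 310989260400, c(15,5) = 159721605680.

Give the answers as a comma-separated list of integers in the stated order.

30321254007719424, 17950712280921504

i=16: T(16,1)=0+15·87178291200=1307674368000 | T(16,2)=87178291200+15·283465647360=4339163001600 | T(16,3)=283465647360+15·392156797824=6165817614720 | T(16,4)=392156797824+15·310989260400=5056995703824 | T(16,5)=310989260400+15·159721605680=2706813345600
i=17: T(17,2)=1307674368000+16·4339163001600=70734282393600 | T(17,3)=4339163001600+16·6165817614720=102992244837120 | T(17,4)=6165817614720+16·5056995703824=87077748875904 | T(17,5)=5056995703824+16·2706813345600=48366009233424
i=18: T(18,3)=70734282393600+17·102992244837120=1821602444624640 | T(18,4)=102992244837120+17·87077748875904=1583313975727488 | T(18,5)=87077748875904+17·48366009233424=909299905844112
i=19: T(19,4)=1821602444624640+18·1583313975727488=30321254007719424 | T(19,5)=1583313975727488+18·909299905844112=17950712280921504
Read c(19,4) = 30321254007719424, c(19,5) = 17950712280921504.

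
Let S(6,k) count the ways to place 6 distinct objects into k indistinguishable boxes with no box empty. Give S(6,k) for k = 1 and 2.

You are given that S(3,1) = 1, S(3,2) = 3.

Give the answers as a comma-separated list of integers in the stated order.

i=4: T(4,1)=0+1·1=1 | T(4,2)=1+2·3=7
i=5: T(5,1)=0+1·1=1 | T(5,2)=1+2·7=15
i=6: T(6,1)=0+1·1=1 | T(6,2)=1+2·15=31
Read S(6,1) = 1, S(6,2) = 31.

1, 31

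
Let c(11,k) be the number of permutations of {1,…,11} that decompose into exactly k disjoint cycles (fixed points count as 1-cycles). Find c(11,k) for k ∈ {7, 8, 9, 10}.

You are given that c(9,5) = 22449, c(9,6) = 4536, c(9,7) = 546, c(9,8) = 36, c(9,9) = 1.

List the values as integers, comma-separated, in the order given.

157773, 18150, 1320, 55

row 10: T[10][6]=9·4536+22449=63273  T[10][7]=9·546+4536=9450  T[10][8]=9·36+546=870  T[10][9]=9·1+36=45  T[10][10]=9·0+1=1
row 11: T[11][7]=10·9450+63273=157773  T[11][8]=10·870+9450=18150  T[11][9]=10·45+870=1320  T[11][10]=10·1+45=55
Read c(11,7) = 157773, c(11,8) = 18150, c(11,9) = 1320, c(11,10) = 55.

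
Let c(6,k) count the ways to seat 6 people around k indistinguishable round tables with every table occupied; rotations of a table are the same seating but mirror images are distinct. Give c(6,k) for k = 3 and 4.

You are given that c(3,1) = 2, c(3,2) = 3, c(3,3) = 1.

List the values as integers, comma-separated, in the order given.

i=4: T(4,1)=0+3·2=6 | T(4,2)=2+3·3=11 | T(4,3)=3+3·1=6 | T(4,4)=1+3·0=1
i=5: T(5,2)=6+4·11=50 | T(5,3)=11+4·6=35 | T(5,4)=6+4·1=10
i=6: T(6,3)=50+5·35=225 | T(6,4)=35+5·10=85
Read c(6,3) = 225, c(6,4) = 85.

225, 85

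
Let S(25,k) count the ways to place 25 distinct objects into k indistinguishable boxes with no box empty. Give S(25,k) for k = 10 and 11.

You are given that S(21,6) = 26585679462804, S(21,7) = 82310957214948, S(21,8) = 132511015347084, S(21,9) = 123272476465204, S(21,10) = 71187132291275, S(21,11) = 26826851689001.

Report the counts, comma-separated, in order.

1203163392175387500, 802355904438462660

r22: T_22,7=7×82310957214948+26585679462804=602762379967440; T_22,8=8×132511015347084+82310957214948=1142399079991620; T_22,9=9×123272476465204+132511015347084=1241963303533920; T_22,10=10×71187132291275+123272476465204=835143799377954; T_22,11=11×26826851689001+71187132291275=366282500870286
r23: T_23,8=8×1142399079991620+602762379967440=9741955019900400; T_23,9=9×1241963303533920+1142399079991620=12320068811796900; T_23,10=10×835143799377954+1241963303533920=9593401297313460; T_23,11=11×366282500870286+835143799377954=4864251308951100
r24: T_24,9=9×12320068811796900+9741955019900400=120622574326072500; T_24,10=10×9593401297313460+12320068811796900=108254081784931500; T_24,11=11×4864251308951100+9593401297313460=63100165695775560
r25: T_25,10=10×108254081784931500+120622574326072500=1203163392175387500; T_25,11=11×63100165695775560+108254081784931500=802355904438462660
Read S(25,10) = 1203163392175387500, S(25,11) = 802355904438462660.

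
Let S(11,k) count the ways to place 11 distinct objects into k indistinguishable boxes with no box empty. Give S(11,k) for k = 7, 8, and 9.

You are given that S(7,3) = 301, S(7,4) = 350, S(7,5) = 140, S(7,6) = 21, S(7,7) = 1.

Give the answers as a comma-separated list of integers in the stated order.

[8] T[8,4]:4*350+301=1701 · T[8,5]:5*140+350=1050 · T[8,6]:6*21+140=266 · T[8,7]:7*1+21=28 · T[8,8]:8*0+1=1
[9] T[9,5]:5*1050+1701=6951 · T[9,6]:6*266+1050=2646 · T[9,7]:7*28+266=462 · T[9,8]:8*1+28=36 · T[9,9]:9*0+1=1
[10] T[10,6]:6*2646+6951=22827 · T[10,7]:7*462+2646=5880 · T[10,8]:8*36+462=750 · T[10,9]:9*1+36=45
[11] T[11,7]:7*5880+22827=63987 · T[11,8]:8*750+5880=11880 · T[11,9]:9*45+750=1155
Read S(11,7) = 63987, S(11,8) = 11880, S(11,9) = 1155.

63987, 11880, 1155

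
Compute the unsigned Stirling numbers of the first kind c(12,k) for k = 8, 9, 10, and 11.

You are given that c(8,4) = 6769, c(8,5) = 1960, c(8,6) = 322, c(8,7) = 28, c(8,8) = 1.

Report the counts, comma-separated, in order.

357423, 32670, 1925, 66

r9: T_9,5=8×1960+6769=22449; T_9,6=8×322+1960=4536; T_9,7=8×28+322=546; T_9,8=8×1+28=36; T_9,9=8×0+1=1
r10: T_10,6=9×4536+22449=63273; T_10,7=9×546+4536=9450; T_10,8=9×36+546=870; T_10,9=9×1+36=45; T_10,10=9×0+1=1
r11: T_11,7=10×9450+63273=157773; T_11,8=10×870+9450=18150; T_11,9=10×45+870=1320; T_11,10=10×1+45=55; T_11,11=10×0+1=1
r12: T_12,8=11×18150+157773=357423; T_12,9=11×1320+18150=32670; T_12,10=11×55+1320=1925; T_12,11=11×1+55=66
Read c(12,8) = 357423, c(12,9) = 32670, c(12,10) = 1925, c(12,11) = 66.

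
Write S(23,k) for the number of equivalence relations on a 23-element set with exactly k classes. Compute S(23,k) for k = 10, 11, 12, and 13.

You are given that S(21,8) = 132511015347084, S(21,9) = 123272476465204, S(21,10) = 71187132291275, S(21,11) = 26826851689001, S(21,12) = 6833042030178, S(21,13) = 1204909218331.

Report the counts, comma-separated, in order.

9593401297313460, 4864251308951100, 1672162773483930, 401282560341390

i=22: T(22,9)=132511015347084+9·123272476465204=1241963303533920 | T(22,10)=123272476465204+10·71187132291275=835143799377954 | T(22,11)=71187132291275+11·26826851689001=366282500870286 | T(22,12)=26826851689001+12·6833042030178=108823356051137 | T(22,13)=6833042030178+13·1204909218331=22496861868481
i=23: T(23,10)=1241963303533920+10·835143799377954=9593401297313460 | T(23,11)=835143799377954+11·366282500870286=4864251308951100 | T(23,12)=366282500870286+12·108823356051137=1672162773483930 | T(23,13)=108823356051137+13·22496861868481=401282560341390
Read S(23,10) = 9593401297313460, S(23,11) = 4864251308951100, S(23,12) = 1672162773483930, S(23,13) = 401282560341390.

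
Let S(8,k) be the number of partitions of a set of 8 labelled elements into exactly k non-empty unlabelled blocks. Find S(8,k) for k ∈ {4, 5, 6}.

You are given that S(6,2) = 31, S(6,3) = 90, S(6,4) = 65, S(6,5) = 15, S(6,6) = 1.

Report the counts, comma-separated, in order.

1701, 1050, 266

r7: T_7,3=3×90+31=301; T_7,4=4×65+90=350; T_7,5=5×15+65=140; T_7,6=6×1+15=21
r8: T_8,4=4×350+301=1701; T_8,5=5×140+350=1050; T_8,6=6×21+140=266
Read S(8,4) = 1701, S(8,5) = 1050, S(8,6) = 266.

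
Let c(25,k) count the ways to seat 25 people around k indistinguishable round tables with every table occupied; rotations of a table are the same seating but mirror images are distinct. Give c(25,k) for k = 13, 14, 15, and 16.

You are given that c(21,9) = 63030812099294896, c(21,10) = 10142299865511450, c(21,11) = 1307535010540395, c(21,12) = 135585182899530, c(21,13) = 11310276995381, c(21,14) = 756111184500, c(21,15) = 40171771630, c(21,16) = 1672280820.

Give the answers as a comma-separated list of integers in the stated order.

row 22: T[22][10]=21·10142299865511450+63030812099294896=276019109275035346  T[22][11]=21·1307535010540395+10142299865511450=37600535086859745  T[22][12]=21·135585182899530+1307535010540395=4154823851430525  T[22][13]=21·11310276995381+135585182899530=373100999802531  T[22][14]=21·756111184500+11310276995381=27188611869881  T[22][15]=21·40171771630+756111184500=1599718388730  T[22][16]=21·1672280820+40171771630=75289668850
row 23: T[23][11]=22·37600535086859745+276019109275035346=1103230881185949736  T[23][12]=22·4154823851430525+37600535086859745=129006659818331295  T[23][13]=22·373100999802531+4154823851430525=12363045847086207  T[23][14]=22·27188611869881+373100999802531=971250460939913  T[23][15]=22·1599718388730+27188611869881=62382416421941  T[23][16]=22·75289668850+1599718388730=3256091103430
row 24: T[24][12]=23·129006659818331295+1103230881185949736=4070384057007569521  T[24][13]=23·12363045847086207+129006659818331295=413356714301314056  T[24][14]=23·971250460939913+12363045847086207=34701806448704206  T[24][15]=23·62382416421941+971250460939913=2406046038644556  T[24][16]=23·3256091103430+62382416421941=137272511800831
row 25: T[25][13]=24·413356714301314056+4070384057007569521=13990945200239106865  T[25][14]=24·34701806448704206+413356714301314056=1246200069070215000  T[25][15]=24·2406046038644556+34701806448704206=92446911376173550  T[25][16]=24·137272511800831+2406046038644556=5700586321864500
Read c(25,13) = 13990945200239106865, c(25,14) = 1246200069070215000, c(25,15) = 92446911376173550, c(25,16) = 5700586321864500.

13990945200239106865, 1246200069070215000, 92446911376173550, 5700586321864500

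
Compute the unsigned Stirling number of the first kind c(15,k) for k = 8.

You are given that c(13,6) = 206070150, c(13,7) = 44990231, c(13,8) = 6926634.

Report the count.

@14  (14,7):44990231·13+206070150→790943153, (14,8):6926634·13+44990231→135036473
@15  (15,8):135036473·14+790943153→2681453775
Read c(15,8) = 2681453775.

2681453775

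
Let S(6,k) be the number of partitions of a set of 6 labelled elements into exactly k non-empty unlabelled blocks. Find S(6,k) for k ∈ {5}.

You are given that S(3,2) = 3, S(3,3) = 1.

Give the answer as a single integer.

15

i=4: T(4,3)=3+3·1=6 | T(4,4)=1+4·0=1
i=5: T(5,4)=6+4·1=10 | T(5,5)=1+5·0=1
i=6: T(6,5)=10+5·1=15
Read S(6,5) = 15.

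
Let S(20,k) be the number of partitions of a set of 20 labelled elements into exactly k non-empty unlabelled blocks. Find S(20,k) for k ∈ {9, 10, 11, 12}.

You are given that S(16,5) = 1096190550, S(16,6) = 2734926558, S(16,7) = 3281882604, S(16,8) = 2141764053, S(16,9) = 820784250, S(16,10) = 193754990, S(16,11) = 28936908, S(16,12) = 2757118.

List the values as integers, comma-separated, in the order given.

@17  (17,6):2734926558·6+1096190550→17505749898, (17,7):3281882604·7+2734926558→25708104786, (17,8):2141764053·8+3281882604→20415995028, (17,9):820784250·9+2141764053→9528822303, (17,10):193754990·10+820784250→2758334150, (17,11):28936908·11+193754990→512060978, (17,12):2757118·12+28936908→62022324
@18  (18,7):25708104786·7+17505749898→197462483400, (18,8):20415995028·8+25708104786→189036065010, (18,9):9528822303·9+20415995028→106175395755, (18,10):2758334150·10+9528822303→37112163803, (18,11):512060978·11+2758334150→8391004908, (18,12):62022324·12+512060978→1256328866
@19  (19,8):189036065010·8+197462483400→1709751003480, (19,9):106175395755·9+189036065010→1144614626805, (19,10):37112163803·10+106175395755→477297033785, (19,11):8391004908·11+37112163803→129413217791, (19,12):1256328866·12+8391004908→23466951300
@20  (20,9):1144614626805·9+1709751003480→12011282644725, (20,10):477297033785·10+1144614626805→5917584964655, (20,11):129413217791·11+477297033785→1900842429486, (20,12):23466951300·12+129413217791→411016633391
Read S(20,9) = 12011282644725, S(20,10) = 5917584964655, S(20,11) = 1900842429486, S(20,12) = 411016633391.

12011282644725, 5917584964655, 1900842429486, 411016633391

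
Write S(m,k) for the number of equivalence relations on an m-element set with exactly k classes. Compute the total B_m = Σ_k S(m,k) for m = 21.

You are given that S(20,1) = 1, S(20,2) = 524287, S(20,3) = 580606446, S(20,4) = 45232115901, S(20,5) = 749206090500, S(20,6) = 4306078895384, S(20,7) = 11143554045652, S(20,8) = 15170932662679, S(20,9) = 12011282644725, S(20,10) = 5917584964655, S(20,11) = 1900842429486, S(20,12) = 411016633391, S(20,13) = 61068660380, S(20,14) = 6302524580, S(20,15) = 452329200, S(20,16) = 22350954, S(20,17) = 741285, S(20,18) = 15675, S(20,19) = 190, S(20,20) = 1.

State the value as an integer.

@21  (21,1):1·1+0→1, (21,2):524287·2+1→1048575, (21,3):580606446·3+524287→1742343625, (21,4):45232115901·4+580606446→181509070050, (21,5):749206090500·5+45232115901→3791262568401, (21,6):4306078895384·6+749206090500→26585679462804, (21,7):11143554045652·7+4306078895384→82310957214948, (21,8):15170932662679·8+11143554045652→132511015347084, (21,9):12011282644725·9+15170932662679→123272476465204, (21,10):5917584964655·10+12011282644725→71187132291275, (21,11):1900842429486·11+5917584964655→26826851689001, (21,12):411016633391·12+1900842429486→6833042030178, (21,13):61068660380·13+411016633391→1204909218331, (21,14):6302524580·14+61068660380→149304004500, (21,15):452329200·15+6302524580→13087462580, (21,16):22350954·16+452329200→809944464, (21,17):741285·17+22350954→34952799, (21,18):15675·18+741285→1023435, (21,19):190·19+15675→19285, (21,20):1·20+190→210, (21,21):0·21+1→1
B_21 = ΣS(21,k) = 1+1048575+1742343625+181509070050+3791262568401+26585679462804+82310957214948+132511015347084+123272476465204+71187132291275+26826851689001+6833042030178+1204909218331+149304004500+13087462580+809944464+34952799+1023435+19285+210+1 = 474869816156751

474869816156751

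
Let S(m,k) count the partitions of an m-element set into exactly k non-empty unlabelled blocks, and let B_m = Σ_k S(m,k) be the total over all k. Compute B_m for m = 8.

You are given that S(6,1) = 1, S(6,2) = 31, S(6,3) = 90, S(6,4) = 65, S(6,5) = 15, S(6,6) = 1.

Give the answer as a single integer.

4140

@7  (7,1):1·1+0→1, (7,2):31·2+1→63, (7,3):90·3+31→301, (7,4):65·4+90→350, (7,5):15·5+65→140, (7,6):1·6+15→21, (7,7):0·7+1→1
@8  (8,1):1·1+0→1, (8,2):63·2+1→127, (8,3):301·3+63→966, (8,4):350·4+301→1701, (8,5):140·5+350→1050, (8,6):21·6+140→266, (8,7):1·7+21→28, (8,8):0·8+1→1
B_8 = ΣS(8,k) = 1+127+966+1701+1050+266+28+1 = 4140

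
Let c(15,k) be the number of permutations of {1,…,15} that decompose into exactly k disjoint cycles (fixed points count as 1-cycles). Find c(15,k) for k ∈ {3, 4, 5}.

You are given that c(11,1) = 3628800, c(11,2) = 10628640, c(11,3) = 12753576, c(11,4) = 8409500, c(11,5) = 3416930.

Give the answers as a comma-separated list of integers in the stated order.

[12] T[12,1]:11*3628800+0=39916800 · T[12,2]:11*10628640+3628800=120543840 · T[12,3]:11*12753576+10628640=150917976 · T[12,4]:11*8409500+12753576=105258076 · T[12,5]:11*3416930+8409500=45995730
[13] T[13,1]:12*39916800+0=479001600 · T[13,2]:12*120543840+39916800=1486442880 · T[13,3]:12*150917976+120543840=1931559552 · T[13,4]:12*105258076+150917976=1414014888 · T[13,5]:12*45995730+105258076=657206836
[14] T[14,2]:13*1486442880+479001600=19802759040 · T[14,3]:13*1931559552+1486442880=26596717056 · T[14,4]:13*1414014888+1931559552=20313753096 · T[14,5]:13*657206836+1414014888=9957703756
[15] T[15,3]:14*26596717056+19802759040=392156797824 · T[15,4]:14*20313753096+26596717056=310989260400 · T[15,5]:14*9957703756+20313753096=159721605680
Read c(15,3) = 392156797824, c(15,4) = 310989260400, c(15,5) = 159721605680.

392156797824, 310989260400, 159721605680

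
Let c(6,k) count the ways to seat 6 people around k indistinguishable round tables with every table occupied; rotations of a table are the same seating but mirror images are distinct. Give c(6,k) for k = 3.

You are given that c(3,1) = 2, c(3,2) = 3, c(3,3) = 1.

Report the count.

225

@4  (4,1):2·3+0→6, (4,2):3·3+2→11, (4,3):1·3+3→6
@5  (5,2):11·4+6→50, (5,3):6·4+11→35
@6  (6,3):35·5+50→225
Read c(6,3) = 225.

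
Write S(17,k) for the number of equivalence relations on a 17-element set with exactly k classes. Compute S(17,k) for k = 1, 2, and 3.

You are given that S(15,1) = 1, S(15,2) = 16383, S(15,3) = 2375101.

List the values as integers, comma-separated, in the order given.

1, 65535, 21457825

row 16: T[16][1]=1·1+0=1  T[16][2]=2·16383+1=32767  T[16][3]=3·2375101+16383=7141686
row 17: T[17][1]=1·1+0=1  T[17][2]=2·32767+1=65535  T[17][3]=3·7141686+32767=21457825
Read S(17,1) = 1, S(17,2) = 65535, S(17,3) = 21457825.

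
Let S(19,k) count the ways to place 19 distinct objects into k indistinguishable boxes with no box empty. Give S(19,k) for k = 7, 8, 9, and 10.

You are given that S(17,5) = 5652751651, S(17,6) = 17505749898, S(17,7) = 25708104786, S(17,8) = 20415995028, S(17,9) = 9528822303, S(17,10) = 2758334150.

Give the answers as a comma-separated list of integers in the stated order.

@18  (18,6):17505749898·6+5652751651→110687251039, (18,7):25708104786·7+17505749898→197462483400, (18,8):20415995028·8+25708104786→189036065010, (18,9):9528822303·9+20415995028→106175395755, (18,10):2758334150·10+9528822303→37112163803
@19  (19,7):197462483400·7+110687251039→1492924634839, (19,8):189036065010·8+197462483400→1709751003480, (19,9):106175395755·9+189036065010→1144614626805, (19,10):37112163803·10+106175395755→477297033785
Read S(19,7) = 1492924634839, S(19,8) = 1709751003480, S(19,9) = 1144614626805, S(19,10) = 477297033785.

1492924634839, 1709751003480, 1144614626805, 477297033785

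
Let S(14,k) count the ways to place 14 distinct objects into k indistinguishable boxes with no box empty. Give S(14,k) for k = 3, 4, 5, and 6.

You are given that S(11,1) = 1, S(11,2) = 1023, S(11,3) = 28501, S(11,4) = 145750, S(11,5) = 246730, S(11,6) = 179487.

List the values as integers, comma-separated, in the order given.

788970, 10391745, 40075035, 63436373

i=12: T(12,1)=0+1·1=1 | T(12,2)=1+2·1023=2047 | T(12,3)=1023+3·28501=86526 | T(12,4)=28501+4·145750=611501 | T(12,5)=145750+5·246730=1379400 | T(12,6)=246730+6·179487=1323652
i=13: T(13,2)=1+2·2047=4095 | T(13,3)=2047+3·86526=261625 | T(13,4)=86526+4·611501=2532530 | T(13,5)=611501+5·1379400=7508501 | T(13,6)=1379400+6·1323652=9321312
i=14: T(14,3)=4095+3·261625=788970 | T(14,4)=261625+4·2532530=10391745 | T(14,5)=2532530+5·7508501=40075035 | T(14,6)=7508501+6·9321312=63436373
Read S(14,3) = 788970, S(14,4) = 10391745, S(14,5) = 40075035, S(14,6) = 63436373.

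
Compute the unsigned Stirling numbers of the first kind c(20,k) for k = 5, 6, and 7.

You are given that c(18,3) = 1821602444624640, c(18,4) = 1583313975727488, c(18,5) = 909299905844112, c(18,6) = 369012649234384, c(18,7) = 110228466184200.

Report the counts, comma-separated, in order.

@19  (19,4):1583313975727488·18+1821602444624640→30321254007719424, (19,5):909299905844112·18+1583313975727488→17950712280921504, (19,6):369012649234384·18+909299905844112→7551527592063024, (19,7):110228466184200·18+369012649234384→2353125040549984
@20  (20,5):17950712280921504·19+30321254007719424→371384787345228000, (20,6):7551527592063024·19+17950712280921504→161429736530118960, (20,7):2353125040549984·19+7551527592063024→52260903362512720
Read c(20,5) = 371384787345228000, c(20,6) = 161429736530118960, c(20,7) = 52260903362512720.

371384787345228000, 161429736530118960, 52260903362512720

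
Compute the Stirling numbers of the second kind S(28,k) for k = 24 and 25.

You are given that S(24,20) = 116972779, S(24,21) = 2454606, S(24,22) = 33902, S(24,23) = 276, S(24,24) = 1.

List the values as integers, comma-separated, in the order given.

row 25: T[25][21]=21·2454606+116972779=168519505  T[25][22]=22·33902+2454606=3200450  T[25][23]=23·276+33902=40250  T[25][24]=24·1+276=300  T[25][25]=25·0+1=1
row 26: T[26][22]=22·3200450+168519505=238929405  T[26][23]=23·40250+3200450=4126200  T[26][24]=24·300+40250=47450  T[26][25]=25·1+300=325
row 27: T[27][23]=23·4126200+238929405=333832005  T[27][24]=24·47450+4126200=5265000  T[27][25]=25·325+47450=55575
row 28: T[28][24]=24·5265000+333832005=460192005  T[28][25]=25·55575+5265000=6654375
Read S(28,24) = 460192005, S(28,25) = 6654375.

460192005, 6654375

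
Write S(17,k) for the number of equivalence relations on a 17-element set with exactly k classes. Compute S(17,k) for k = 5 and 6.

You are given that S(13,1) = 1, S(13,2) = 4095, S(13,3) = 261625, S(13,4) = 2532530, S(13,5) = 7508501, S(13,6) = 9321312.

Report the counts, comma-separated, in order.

5652751651, 17505749898

r14: T_14,2=2×4095+1=8191; T_14,3=3×261625+4095=788970; T_14,4=4×2532530+261625=10391745; T_14,5=5×7508501+2532530=40075035; T_14,6=6×9321312+7508501=63436373
r15: T_15,3=3×788970+8191=2375101; T_15,4=4×10391745+788970=42355950; T_15,5=5×40075035+10391745=210766920; T_15,6=6×63436373+40075035=420693273
r16: T_16,4=4×42355950+2375101=171798901; T_16,5=5×210766920+42355950=1096190550; T_16,6=6×420693273+210766920=2734926558
r17: T_17,5=5×1096190550+171798901=5652751651; T_17,6=6×2734926558+1096190550=17505749898
Read S(17,5) = 5652751651, S(17,6) = 17505749898.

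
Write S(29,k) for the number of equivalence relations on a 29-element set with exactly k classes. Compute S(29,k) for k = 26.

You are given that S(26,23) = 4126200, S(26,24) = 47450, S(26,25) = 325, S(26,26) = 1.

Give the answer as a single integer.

8336601

row 27: T[27][24]=24·47450+4126200=5265000  T[27][25]=25·325+47450=55575  T[27][26]=26·1+325=351
row 28: T[28][25]=25·55575+5265000=6654375  T[28][26]=26·351+55575=64701
row 29: T[29][26]=26·64701+6654375=8336601
Read S(29,26) = 8336601.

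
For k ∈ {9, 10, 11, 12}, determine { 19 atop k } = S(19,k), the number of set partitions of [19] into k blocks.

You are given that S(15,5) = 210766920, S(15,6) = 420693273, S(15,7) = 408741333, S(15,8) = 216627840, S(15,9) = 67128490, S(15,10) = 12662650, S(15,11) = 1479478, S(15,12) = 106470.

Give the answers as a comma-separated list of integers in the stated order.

r16: T_16,6=6×420693273+210766920=2734926558; T_16,7=7×408741333+420693273=3281882604; T_16,8=8×216627840+408741333=2141764053; T_16,9=9×67128490+216627840=820784250; T_16,10=10×12662650+67128490=193754990; T_16,11=11×1479478+12662650=28936908; T_16,12=12×106470+1479478=2757118
r17: T_17,7=7×3281882604+2734926558=25708104786; T_17,8=8×2141764053+3281882604=20415995028; T_17,9=9×820784250+2141764053=9528822303; T_17,10=10×193754990+820784250=2758334150; T_17,11=11×28936908+193754990=512060978; T_17,12=12×2757118+28936908=62022324
r18: T_18,8=8×20415995028+25708104786=189036065010; T_18,9=9×9528822303+20415995028=106175395755; T_18,10=10×2758334150+9528822303=37112163803; T_18,11=11×512060978+2758334150=8391004908; T_18,12=12×62022324+512060978=1256328866
r19: T_19,9=9×106175395755+189036065010=1144614626805; T_19,10=10×37112163803+106175395755=477297033785; T_19,11=11×8391004908+37112163803=129413217791; T_19,12=12×1256328866+8391004908=23466951300
Read S(19,9) = 1144614626805, S(19,10) = 477297033785, S(19,11) = 129413217791, S(19,12) = 23466951300.

1144614626805, 477297033785, 129413217791, 23466951300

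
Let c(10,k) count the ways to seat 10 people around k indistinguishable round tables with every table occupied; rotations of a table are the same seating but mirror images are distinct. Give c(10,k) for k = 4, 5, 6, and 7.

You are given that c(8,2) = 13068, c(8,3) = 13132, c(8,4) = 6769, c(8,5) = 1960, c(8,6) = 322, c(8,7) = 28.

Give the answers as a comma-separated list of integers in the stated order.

[9] T[9,3]:8*13132+13068=118124 · T[9,4]:8*6769+13132=67284 · T[9,5]:8*1960+6769=22449 · T[9,6]:8*322+1960=4536 · T[9,7]:8*28+322=546
[10] T[10,4]:9*67284+118124=723680 · T[10,5]:9*22449+67284=269325 · T[10,6]:9*4536+22449=63273 · T[10,7]:9*546+4536=9450
Read c(10,4) = 723680, c(10,5) = 269325, c(10,6) = 63273, c(10,7) = 9450.

723680, 269325, 63273, 9450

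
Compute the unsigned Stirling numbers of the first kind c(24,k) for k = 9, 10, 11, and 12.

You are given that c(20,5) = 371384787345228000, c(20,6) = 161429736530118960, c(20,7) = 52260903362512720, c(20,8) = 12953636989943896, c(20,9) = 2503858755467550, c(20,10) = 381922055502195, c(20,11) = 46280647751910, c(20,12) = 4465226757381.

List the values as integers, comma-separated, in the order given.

1204749260161737632496, 220984454979433717396, 33081711368574204996, 4070384057007569521

i=21: T(21,6)=371384787345228000+20·161429736530118960=3599979517947607200 | T(21,7)=161429736530118960+20·52260903362512720=1206647803780373360 | T(21,8)=52260903362512720+20·12953636989943896=311333643161390640 | T(21,9)=12953636989943896+20·2503858755467550=63030812099294896 | T(21,10)=2503858755467550+20·381922055502195=10142299865511450 | T(21,11)=381922055502195+20·46280647751910=1307535010540395 | T(21,12)=46280647751910+20·4465226757381=135585182899530
i=22: T(22,7)=3599979517947607200+21·1206647803780373360=28939583397335447760 | T(22,8)=1206647803780373360+21·311333643161390640=7744654310169576800 | T(22,9)=311333643161390640+21·63030812099294896=1634980697246583456 | T(22,10)=63030812099294896+21·10142299865511450=276019109275035346 | T(22,11)=10142299865511450+21·1307535010540395=37600535086859745 | T(22,12)=1307535010540395+21·135585182899530=4154823851430525
i=23: T(23,8)=28939583397335447760+22·7744654310169576800=199321978221066137360 | T(23,9)=7744654310169576800+22·1634980697246583456=43714229649594412832 | T(23,10)=1634980697246583456+22·276019109275035346=7707401101297361068 | T(23,11)=276019109275035346+22·37600535086859745=1103230881185949736 | T(23,12)=37600535086859745+22·4154823851430525=129006659818331295
i=24: T(24,9)=199321978221066137360+23·43714229649594412832=1204749260161737632496 | T(24,10)=43714229649594412832+23·7707401101297361068=220984454979433717396 | T(24,11)=7707401101297361068+23·1103230881185949736=33081711368574204996 | T(24,12)=1103230881185949736+23·129006659818331295=4070384057007569521
Read c(24,9) = 1204749260161737632496, c(24,10) = 220984454979433717396, c(24,11) = 33081711368574204996, c(24,12) = 4070384057007569521.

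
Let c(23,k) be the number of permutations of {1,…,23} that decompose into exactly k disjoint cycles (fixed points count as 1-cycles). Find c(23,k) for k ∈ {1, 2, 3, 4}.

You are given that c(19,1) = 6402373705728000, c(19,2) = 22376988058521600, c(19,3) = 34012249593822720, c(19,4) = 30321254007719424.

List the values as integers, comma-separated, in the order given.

1124000727777607680000, 4148476779335454720000, 6756146673770930688000, 6548684852703068697600

[20] T[20,1]:19*6402373705728000+0=121645100408832000 · T[20,2]:19*22376988058521600+6402373705728000=431565146817638400 · T[20,3]:19*34012249593822720+22376988058521600=668609730341153280 · T[20,4]:19*30321254007719424+34012249593822720=610116075740491776
[21] T[21,1]:20*121645100408832000+0=2432902008176640000 · T[21,2]:20*431565146817638400+121645100408832000=8752948036761600000 · T[21,3]:20*668609730341153280+431565146817638400=13803759753640704000 · T[21,4]:20*610116075740491776+668609730341153280=12870931245150988800
[22] T[22,1]:21*2432902008176640000+0=51090942171709440000 · T[22,2]:21*8752948036761600000+2432902008176640000=186244810780170240000 · T[22,3]:21*13803759753640704000+8752948036761600000=298631902863216384000 · T[22,4]:21*12870931245150988800+13803759753640704000=284093315901811468800
[23] T[23,1]:22*51090942171709440000+0=1124000727777607680000 · T[23,2]:22*186244810780170240000+51090942171709440000=4148476779335454720000 · T[23,3]:22*298631902863216384000+186244810780170240000=6756146673770930688000 · T[23,4]:22*284093315901811468800+298631902863216384000=6548684852703068697600
Read c(23,1) = 1124000727777607680000, c(23,2) = 4148476779335454720000, c(23,3) = 6756146673770930688000, c(23,4) = 6548684852703068697600.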